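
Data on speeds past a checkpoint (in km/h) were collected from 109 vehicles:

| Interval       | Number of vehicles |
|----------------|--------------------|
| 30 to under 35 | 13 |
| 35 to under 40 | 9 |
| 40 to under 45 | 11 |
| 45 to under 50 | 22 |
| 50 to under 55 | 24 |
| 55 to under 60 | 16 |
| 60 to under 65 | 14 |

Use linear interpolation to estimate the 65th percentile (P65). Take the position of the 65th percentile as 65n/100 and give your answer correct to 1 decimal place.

Cumulative frequencies: 13, 22, 33, 55, 79, 95, 109
n = 109; position = 65n/100 = 70.85.
This falls in the class 50 to under 55: L = 50, F = 55, f = 24, h = 5.
65th percentile ≈ 50 + ((70.85 − 55) / 24) × 5 = 53.3021

53.3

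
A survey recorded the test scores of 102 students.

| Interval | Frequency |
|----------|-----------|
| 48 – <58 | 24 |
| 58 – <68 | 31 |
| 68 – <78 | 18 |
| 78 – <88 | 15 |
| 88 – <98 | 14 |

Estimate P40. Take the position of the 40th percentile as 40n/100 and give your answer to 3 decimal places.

Cumulative frequencies: 24, 55, 73, 88, 102
n = 102; position = 40n/100 = 40.8.
This falls in the class 58 – <68: L = 58, F = 24, f = 31, h = 10.
40th percentile ≈ 58 + ((40.8 − 24) / 31) × 10 = 63.4194

63.419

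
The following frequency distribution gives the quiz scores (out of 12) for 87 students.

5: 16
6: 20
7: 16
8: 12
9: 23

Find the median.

7

Cumulative frequencies: 16, 36, 52, 64, 87
n = 87, so the median is the value in position (n+1)/2 = 44.
Position 44 falls at value 7.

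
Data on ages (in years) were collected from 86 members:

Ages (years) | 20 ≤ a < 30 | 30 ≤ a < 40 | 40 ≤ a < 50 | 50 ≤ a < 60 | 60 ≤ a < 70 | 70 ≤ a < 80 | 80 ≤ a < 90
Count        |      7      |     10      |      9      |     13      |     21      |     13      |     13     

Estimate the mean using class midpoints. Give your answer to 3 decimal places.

59.186

Midpoints: 25, 35, 45, 55, 65, 75, 85
Σfm = 7×25 + 10×35 + 9×45 + 13×55 + 21×65 + 13×75 + 13×85 = 5090
n = Σf = 86
Mean = 5090 / 86 = 59.1860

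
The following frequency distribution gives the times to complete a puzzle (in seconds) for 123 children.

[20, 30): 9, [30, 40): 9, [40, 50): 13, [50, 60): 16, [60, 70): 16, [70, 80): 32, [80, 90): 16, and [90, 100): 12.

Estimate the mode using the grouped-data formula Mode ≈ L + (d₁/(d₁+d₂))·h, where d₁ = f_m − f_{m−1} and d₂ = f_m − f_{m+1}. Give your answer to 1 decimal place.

Modal class: [70, 80) (highest frequency 32).
d₁ = 32 − 16 = 16, d₂ = 32 − 16 = 16
Mode ≈ 70 + (16/(16+16)) × 10 = 70 + 5.0000 = 75.0000

75.0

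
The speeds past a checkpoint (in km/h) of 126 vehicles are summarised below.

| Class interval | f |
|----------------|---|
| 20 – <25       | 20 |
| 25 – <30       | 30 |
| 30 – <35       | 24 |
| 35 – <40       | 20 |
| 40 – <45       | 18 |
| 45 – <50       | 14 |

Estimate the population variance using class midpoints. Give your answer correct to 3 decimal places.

63.845

Midpoints: 22.5, 27.5, 32.5, 37.5, 42.5, 47.5
n = 126, Σfm = 4235, mean = 33.6111
Σfm² = 150387.5
Σf(m − x̄)² = Σfm² − (Σfm)²/n = 150387.5 − 4235²/126 = 8044.4444
Population variance = 8044.4444 / 126 = 63.8448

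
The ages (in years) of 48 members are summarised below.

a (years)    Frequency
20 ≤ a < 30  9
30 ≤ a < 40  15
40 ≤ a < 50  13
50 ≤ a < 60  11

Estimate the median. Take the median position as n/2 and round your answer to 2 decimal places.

40.00

Cumulative frequencies: 9, 24, 37, 48
n = 48; position = n/2 = 24.
This falls in the class 30 ≤ a < 40: L = 30, F = 9, f = 15, h = 10.
Median ≈ 30 + ((24 − 9) / 15) × 10 = 40.0000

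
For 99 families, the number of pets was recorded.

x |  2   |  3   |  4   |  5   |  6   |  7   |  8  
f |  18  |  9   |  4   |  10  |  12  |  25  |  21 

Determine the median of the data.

Cumulative frequencies: 18, 27, 31, 41, 53, 78, 99
n = 99, so the median is the value in position (n+1)/2 = 50.
Position 50 falls at value 6.

6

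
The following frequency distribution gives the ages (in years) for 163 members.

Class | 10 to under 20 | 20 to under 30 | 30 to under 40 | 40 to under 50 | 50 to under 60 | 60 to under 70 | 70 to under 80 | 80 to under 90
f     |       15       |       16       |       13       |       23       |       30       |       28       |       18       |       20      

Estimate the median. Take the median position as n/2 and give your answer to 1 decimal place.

Cumulative frequencies: 15, 31, 44, 67, 97, 125, 143, 163
n = 163; position = n/2 = 81.5.
This falls in the class 50 to under 60: L = 50, F = 67, f = 30, h = 10.
Median ≈ 50 + ((81.5 − 67) / 30) × 10 = 54.8333

54.8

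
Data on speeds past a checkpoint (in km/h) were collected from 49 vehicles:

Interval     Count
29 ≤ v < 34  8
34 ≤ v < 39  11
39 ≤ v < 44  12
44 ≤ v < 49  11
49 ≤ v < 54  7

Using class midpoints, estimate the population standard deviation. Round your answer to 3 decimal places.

Midpoints: 31.5, 36.5, 41.5, 46.5, 51.5
n = 49, Σfm = 2023.5, mean = 41.2959
Σfm² = 85610.25
Σf(m − x̄)² = Σfm² − (Σfm)²/n = 85610.25 − 2023.5²/49 = 2047.9592
Population variance = 2047.9592 / 49 = 41.7951
Standard deviation = √41.7951 = 6.4649

6.465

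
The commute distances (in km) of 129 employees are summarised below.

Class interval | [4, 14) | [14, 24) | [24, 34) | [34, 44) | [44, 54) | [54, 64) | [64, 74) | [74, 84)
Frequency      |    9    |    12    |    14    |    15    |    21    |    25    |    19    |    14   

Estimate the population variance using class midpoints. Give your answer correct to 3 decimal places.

Midpoints: 9, 19, 29, 39, 49, 59, 69, 79
n = 129, Σfm = 6221, mean = 48.2248
Σfm² = 354929
Σf(m − x̄)² = Σfm² − (Σfm)²/n = 354929 − 6221²/129 = 54922.4806
Population variance = 54922.4806 / 129 = 425.7557

425.756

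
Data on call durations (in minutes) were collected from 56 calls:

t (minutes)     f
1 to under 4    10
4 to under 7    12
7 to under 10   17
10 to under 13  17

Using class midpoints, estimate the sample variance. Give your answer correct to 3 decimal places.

Midpoints: 2.5, 5.5, 8.5, 11.5
n = 56, Σfm = 431, mean = 7.6964
Σfm² = 3902
Σf(m − x̄)² = Σfm² − (Σfm)²/n = 3902 − 431²/56 = 584.8393
Sample variance = 584.8393 / 55 = 10.6334

10.633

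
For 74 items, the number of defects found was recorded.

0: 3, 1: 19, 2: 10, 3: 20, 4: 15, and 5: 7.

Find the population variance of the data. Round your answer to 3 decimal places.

1.965

Values: 0, 1, 2, 3, 4, 5
n = 74, Σfx = 194, mean = 2.6216
Σfx² = 654
Σf(x − x̄)² = Σfx² − (Σfx)²/n = 654 − 194²/74 = 145.4054
Population variance = 145.4054 / 74 = 1.9649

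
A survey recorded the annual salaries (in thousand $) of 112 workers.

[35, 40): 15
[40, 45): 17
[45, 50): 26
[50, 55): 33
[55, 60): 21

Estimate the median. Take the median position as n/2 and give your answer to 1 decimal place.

Cumulative frequencies: 15, 32, 58, 91, 112
n = 112; position = n/2 = 56.
This falls in the class [45, 50): L = 45, F = 32, f = 26, h = 5.
Median ≈ 45 + ((56 − 32) / 26) × 5 = 49.6154

49.6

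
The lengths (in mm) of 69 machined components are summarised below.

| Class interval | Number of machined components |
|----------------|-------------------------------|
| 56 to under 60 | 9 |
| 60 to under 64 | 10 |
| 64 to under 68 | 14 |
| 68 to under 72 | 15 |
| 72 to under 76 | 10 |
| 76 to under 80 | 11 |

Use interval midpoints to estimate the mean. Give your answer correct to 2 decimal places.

68.32

Midpoints: 58, 62, 66, 70, 74, 78
Σfm = 9×58 + 10×62 + 14×66 + 15×70 + 10×74 + 11×78 = 4714
n = Σf = 69
Mean = 4714 / 69 = 68.3188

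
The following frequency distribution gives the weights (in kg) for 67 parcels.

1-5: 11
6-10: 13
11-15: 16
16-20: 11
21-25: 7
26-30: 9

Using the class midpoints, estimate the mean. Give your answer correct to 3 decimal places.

14.269

Midpoints: 3, 8, 13, 18, 23, 28
Σfm = 11×3 + 13×8 + 16×13 + 11×18 + 7×23 + 9×28 = 956
n = Σf = 67
Mean = 956 / 67 = 14.2687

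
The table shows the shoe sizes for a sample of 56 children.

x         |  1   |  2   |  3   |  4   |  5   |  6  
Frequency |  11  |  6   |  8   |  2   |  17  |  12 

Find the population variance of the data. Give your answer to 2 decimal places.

3.45

Values: 1, 2, 3, 4, 5, 6
n = 56, Σfx = 212, mean = 3.7857
Σfx² = 996
Σf(x − x̄)² = Σfx² − (Σfx)²/n = 996 − 212²/56 = 193.4286
Population variance = 193.4286 / 56 = 3.4541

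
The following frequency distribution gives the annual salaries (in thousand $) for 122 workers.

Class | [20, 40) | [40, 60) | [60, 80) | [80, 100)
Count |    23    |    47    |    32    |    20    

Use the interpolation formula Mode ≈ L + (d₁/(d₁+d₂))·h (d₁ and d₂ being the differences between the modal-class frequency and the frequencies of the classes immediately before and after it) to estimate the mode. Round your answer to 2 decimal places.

52.31

Modal class: [40, 60) (highest frequency 47).
d₁ = 47 − 23 = 24, d₂ = 47 − 32 = 15
Mode ≈ 40 + (24/(24+15)) × 20 = 40 + 12.3077 = 52.3077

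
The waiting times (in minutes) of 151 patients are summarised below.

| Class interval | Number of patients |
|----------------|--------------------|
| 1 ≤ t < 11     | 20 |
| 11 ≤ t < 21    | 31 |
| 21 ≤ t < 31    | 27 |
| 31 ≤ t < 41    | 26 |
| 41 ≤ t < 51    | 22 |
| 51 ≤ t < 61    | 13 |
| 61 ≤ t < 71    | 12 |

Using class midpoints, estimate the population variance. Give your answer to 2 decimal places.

321.21

Midpoints: 6, 16, 26, 36, 46, 56, 66
n = 151, Σfm = 4786, mean = 31.6954
Σfm² = 200196
Σf(m − x̄)² = Σfm² − (Σfm)²/n = 200196 − 4786²/151 = 48501.9868
Population variance = 48501.9868 / 151 = 321.2052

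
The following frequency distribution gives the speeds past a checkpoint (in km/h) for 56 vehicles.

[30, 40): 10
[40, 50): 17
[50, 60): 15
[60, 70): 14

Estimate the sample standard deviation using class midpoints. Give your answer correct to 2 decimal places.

Midpoints: 35, 45, 55, 65
n = 56, Σfm = 2850, mean = 50.8929
Σfm² = 151200
Σf(m − x̄)² = Σfm² − (Σfm)²/n = 151200 − 2850²/56 = 6155.3571
Sample variance = 6155.3571 / 55 = 111.9156
Standard deviation = √111.9156 = 10.5790

10.58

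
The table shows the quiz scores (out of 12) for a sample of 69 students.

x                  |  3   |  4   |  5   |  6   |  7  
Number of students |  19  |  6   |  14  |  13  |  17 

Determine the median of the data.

Cumulative frequencies: 19, 25, 39, 52, 69
n = 69, so the median is the value in position (n+1)/2 = 35.
Position 35 falls at value 5.

5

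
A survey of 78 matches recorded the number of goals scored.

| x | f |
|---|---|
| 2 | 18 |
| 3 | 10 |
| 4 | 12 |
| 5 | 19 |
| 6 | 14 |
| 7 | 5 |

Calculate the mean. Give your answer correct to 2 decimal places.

Values: 2, 3, 4, 5, 6, 7
Σfx = 18×2 + 10×3 + 12×4 + 19×5 + 14×6 + 5×7 = 328
n = Σf = 78
Mean = 328 / 78 = 4.2051

4.21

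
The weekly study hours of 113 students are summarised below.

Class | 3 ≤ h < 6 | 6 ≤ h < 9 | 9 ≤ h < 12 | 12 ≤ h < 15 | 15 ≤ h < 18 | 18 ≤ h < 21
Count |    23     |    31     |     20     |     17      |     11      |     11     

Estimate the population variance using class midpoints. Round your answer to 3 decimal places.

Midpoints: 4.5, 7.5, 10.5, 13.5, 16.5, 19.5
n = 113, Σfm = 1171.5, mean = 10.3673
Σfm² = 14690.25
Σf(m − x̄)² = Σfm² − (Σfm)²/n = 14690.25 − 1171.5²/113 = 2545.0088
Population variance = 2545.0088 / 113 = 22.5222

22.522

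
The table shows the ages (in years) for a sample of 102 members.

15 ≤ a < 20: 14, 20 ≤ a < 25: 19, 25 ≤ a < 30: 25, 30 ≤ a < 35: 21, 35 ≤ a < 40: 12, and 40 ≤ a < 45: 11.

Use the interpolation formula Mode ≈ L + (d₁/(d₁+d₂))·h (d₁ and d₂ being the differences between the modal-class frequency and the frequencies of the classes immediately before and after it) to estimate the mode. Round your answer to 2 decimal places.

28.00

Modal class: 25 ≤ a < 30 (highest frequency 25).
d₁ = 25 − 19 = 6, d₂ = 25 − 21 = 4
Mode ≈ 25 + (6/(6+4)) × 5 = 25 + 3.0000 = 28.0000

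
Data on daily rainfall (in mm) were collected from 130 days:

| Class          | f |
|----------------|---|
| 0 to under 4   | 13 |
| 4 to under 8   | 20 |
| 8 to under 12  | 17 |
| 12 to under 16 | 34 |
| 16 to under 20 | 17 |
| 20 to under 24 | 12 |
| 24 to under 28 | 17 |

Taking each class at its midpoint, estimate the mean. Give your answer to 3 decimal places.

Midpoints: 2, 6, 10, 14, 18, 22, 26
Σfm = 13×2 + 20×6 + 17×10 + 34×14 + 17×18 + 12×22 + 17×26 = 1804
n = Σf = 130
Mean = 1804 / 130 = 13.8769

13.877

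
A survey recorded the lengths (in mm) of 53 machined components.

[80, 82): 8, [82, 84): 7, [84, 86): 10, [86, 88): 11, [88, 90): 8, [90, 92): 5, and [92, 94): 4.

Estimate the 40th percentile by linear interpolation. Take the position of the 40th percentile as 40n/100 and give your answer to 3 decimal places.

85.240

Cumulative frequencies: 8, 15, 25, 36, 44, 49, 53
n = 53; position = 40n/100 = 21.2.
This falls in the class [84, 86): L = 84, F = 15, f = 10, h = 2.
40th percentile ≈ 84 + ((21.2 − 15) / 10) × 2 = 85.2400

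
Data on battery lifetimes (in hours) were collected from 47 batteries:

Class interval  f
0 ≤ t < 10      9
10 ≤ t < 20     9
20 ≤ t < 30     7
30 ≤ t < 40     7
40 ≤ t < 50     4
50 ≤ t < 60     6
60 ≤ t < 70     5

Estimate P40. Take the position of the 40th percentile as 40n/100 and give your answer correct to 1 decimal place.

Cumulative frequencies: 9, 18, 25, 32, 36, 42, 47
n = 47; position = 40n/100 = 18.8.
This falls in the class 20 ≤ t < 30: L = 20, F = 18, f = 7, h = 10.
40th percentile ≈ 20 + ((18.8 − 18) / 7) × 10 = 21.1429

21.1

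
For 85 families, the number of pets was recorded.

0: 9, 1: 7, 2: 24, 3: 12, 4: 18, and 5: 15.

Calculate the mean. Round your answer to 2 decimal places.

2.80

Values: 0, 1, 2, 3, 4, 5
Σfx = 9×0 + 7×1 + 24×2 + 12×3 + 18×4 + 15×5 = 238
n = Σf = 85
Mean = 238 / 85 = 2.8000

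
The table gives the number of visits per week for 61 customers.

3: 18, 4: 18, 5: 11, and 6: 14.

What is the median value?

4

Cumulative frequencies: 18, 36, 47, 61
n = 61, so the median is the value in position (n+1)/2 = 31.
Position 31 falls at value 4.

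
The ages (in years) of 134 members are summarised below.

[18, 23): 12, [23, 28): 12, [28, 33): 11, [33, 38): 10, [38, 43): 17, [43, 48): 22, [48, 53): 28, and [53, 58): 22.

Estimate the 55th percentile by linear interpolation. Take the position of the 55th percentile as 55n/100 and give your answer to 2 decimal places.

45.66

Cumulative frequencies: 12, 24, 35, 45, 62, 84, 112, 134
n = 134; position = 55n/100 = 73.7.
This falls in the class [43, 48): L = 43, F = 62, f = 22, h = 5.
55th percentile ≈ 43 + ((73.7 − 62) / 22) × 5 = 45.6591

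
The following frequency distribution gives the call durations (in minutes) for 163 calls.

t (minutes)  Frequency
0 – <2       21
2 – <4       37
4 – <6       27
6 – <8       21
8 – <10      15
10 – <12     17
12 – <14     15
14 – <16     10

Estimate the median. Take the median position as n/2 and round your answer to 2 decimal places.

Cumulative frequencies: 21, 58, 85, 106, 121, 138, 153, 163
n = 163; position = n/2 = 81.5.
This falls in the class 4 – <6: L = 4, F = 58, f = 27, h = 2.
Median ≈ 4 + ((81.5 − 58) / 27) × 2 = 5.7407

5.74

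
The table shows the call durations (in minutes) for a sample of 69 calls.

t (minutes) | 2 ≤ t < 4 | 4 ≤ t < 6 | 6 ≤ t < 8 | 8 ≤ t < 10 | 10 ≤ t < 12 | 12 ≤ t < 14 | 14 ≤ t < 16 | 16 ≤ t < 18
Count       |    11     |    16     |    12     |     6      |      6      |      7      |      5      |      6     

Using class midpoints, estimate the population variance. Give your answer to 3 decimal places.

20.018

Midpoints: 3, 5, 7, 9, 11, 13, 15, 17
n = 69, Σfm = 585, mean = 8.4783
Σfm² = 6341
Σf(m − x̄)² = Σfm² − (Σfm)²/n = 6341 − 585²/69 = 1381.2174
Population variance = 1381.2174 / 69 = 20.0176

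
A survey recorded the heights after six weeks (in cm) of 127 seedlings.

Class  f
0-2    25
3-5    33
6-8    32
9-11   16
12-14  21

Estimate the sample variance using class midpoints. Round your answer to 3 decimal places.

Midpoints: 1, 4, 7, 10, 13
n = 127, Σfm = 814, mean = 6.4094
Σfm² = 7270
Σf(m − x̄)² = Σfm² − (Σfm)²/n = 7270 − 814²/127 = 2052.7087
Sample variance = 2052.7087 / 126 = 16.2913

16.291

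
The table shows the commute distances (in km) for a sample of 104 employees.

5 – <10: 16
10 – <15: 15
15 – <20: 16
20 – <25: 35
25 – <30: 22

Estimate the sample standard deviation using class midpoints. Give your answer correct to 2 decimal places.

6.83

Midpoints: 7.5, 12.5, 17.5, 22.5, 27.5
n = 104, Σfm = 1980, mean = 19.0385
Σfm² = 42500
Σf(m − x̄)² = Σfm² − (Σfm)²/n = 42500 − 1980²/104 = 4803.8462
Sample variance = 4803.8462 / 103 = 46.6393
Standard deviation = √46.6393 = 6.8293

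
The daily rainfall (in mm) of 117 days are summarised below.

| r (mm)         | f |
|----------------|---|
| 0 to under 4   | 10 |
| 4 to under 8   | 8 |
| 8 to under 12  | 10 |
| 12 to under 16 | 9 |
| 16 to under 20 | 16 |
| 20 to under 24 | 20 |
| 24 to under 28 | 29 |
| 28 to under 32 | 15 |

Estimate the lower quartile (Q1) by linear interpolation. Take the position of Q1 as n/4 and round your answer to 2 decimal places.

12.56

Cumulative frequencies: 10, 18, 28, 37, 53, 73, 102, 117
n = 117; position = n/4 = 29.25.
This falls in the class 12 to under 16: L = 12, F = 28, f = 9, h = 4.
Lower quartile ≈ 12 + ((29.25 − 28) / 9) × 4 = 12.5556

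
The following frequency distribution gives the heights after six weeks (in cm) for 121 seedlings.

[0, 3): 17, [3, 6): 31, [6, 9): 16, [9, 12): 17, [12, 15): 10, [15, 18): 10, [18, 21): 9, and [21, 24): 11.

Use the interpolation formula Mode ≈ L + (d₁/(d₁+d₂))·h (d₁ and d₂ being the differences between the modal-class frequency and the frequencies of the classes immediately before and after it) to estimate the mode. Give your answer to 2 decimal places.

4.45

Modal class: [3, 6) (highest frequency 31).
d₁ = 31 − 17 = 14, d₂ = 31 − 16 = 15
Mode ≈ 3 + (14/(14+15)) × 3 = 3 + 1.4483 = 4.4483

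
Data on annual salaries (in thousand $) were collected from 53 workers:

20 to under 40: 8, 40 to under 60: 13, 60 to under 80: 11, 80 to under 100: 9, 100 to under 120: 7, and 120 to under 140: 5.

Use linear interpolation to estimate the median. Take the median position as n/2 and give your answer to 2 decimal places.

70.00

Cumulative frequencies: 8, 21, 32, 41, 48, 53
n = 53; position = n/2 = 26.5.
This falls in the class 60 to under 80: L = 60, F = 21, f = 11, h = 20.
Median ≈ 60 + ((26.5 − 21) / 11) × 20 = 70.0000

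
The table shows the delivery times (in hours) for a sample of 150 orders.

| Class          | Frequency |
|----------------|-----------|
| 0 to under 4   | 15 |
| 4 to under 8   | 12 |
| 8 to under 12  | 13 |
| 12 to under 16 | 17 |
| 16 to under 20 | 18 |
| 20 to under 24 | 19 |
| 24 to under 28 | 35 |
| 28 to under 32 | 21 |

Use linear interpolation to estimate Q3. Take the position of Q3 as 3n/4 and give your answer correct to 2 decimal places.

26.11

Cumulative frequencies: 15, 27, 40, 57, 75, 94, 129, 150
n = 150; position = 3n/4 = 112.5.
This falls in the class 24 to under 28: L = 24, F = 94, f = 35, h = 4.
Upper quartile ≈ 24 + ((112.5 − 94) / 35) × 4 = 26.1143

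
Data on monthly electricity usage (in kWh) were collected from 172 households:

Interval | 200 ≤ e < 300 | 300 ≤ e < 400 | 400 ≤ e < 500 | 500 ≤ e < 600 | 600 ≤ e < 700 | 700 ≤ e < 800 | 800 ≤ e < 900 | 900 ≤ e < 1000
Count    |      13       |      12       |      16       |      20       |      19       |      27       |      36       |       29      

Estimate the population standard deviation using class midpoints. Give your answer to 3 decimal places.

Midpoints: 250, 350, 450, 550, 650, 750, 850, 950
n = 172, Σfm = 116400, mean = 676.7442
Σfm² = 86970000
Σf(m − x̄)² = Σfm² − (Σfm)²/n = 86970000 − 116400²/172 = 8196976.7442
Population variance = 8196976.7442 / 172 = 47656.8415
Standard deviation = √47656.8415 = 218.3045

218.304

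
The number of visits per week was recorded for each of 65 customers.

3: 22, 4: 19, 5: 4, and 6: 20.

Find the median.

4

Cumulative frequencies: 22, 41, 45, 65
n = 65, so the median is the value in position (n+1)/2 = 33.
Position 33 falls at value 4.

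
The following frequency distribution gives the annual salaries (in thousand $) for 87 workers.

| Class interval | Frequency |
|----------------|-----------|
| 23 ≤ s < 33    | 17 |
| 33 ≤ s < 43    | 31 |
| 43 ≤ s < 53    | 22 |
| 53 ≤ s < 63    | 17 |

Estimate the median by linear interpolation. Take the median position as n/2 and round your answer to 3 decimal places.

Cumulative frequencies: 17, 48, 70, 87
n = 87; position = n/2 = 43.5.
This falls in the class 33 ≤ s < 43: L = 33, F = 17, f = 31, h = 10.
Median ≈ 33 + ((43.5 − 17) / 31) × 10 = 41.5484

41.548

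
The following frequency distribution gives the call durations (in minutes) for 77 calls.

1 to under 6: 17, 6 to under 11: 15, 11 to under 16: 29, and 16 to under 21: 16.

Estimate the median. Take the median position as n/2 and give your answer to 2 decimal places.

12.12

Cumulative frequencies: 17, 32, 61, 77
n = 77; position = n/2 = 38.5.
This falls in the class 11 to under 16: L = 11, F = 32, f = 29, h = 5.
Median ≈ 11 + ((38.5 − 32) / 29) × 5 = 12.1207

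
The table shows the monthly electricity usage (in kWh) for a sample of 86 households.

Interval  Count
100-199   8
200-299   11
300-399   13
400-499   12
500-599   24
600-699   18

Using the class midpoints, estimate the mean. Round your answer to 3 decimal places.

Midpoints: 149.5, 249.5, 349.5, 449.5, 549.5, 649.5
Σfm = 8×149.5 + 11×249.5 + 13×349.5 + 12×449.5 + 24×549.5 + 18×649.5 = 38757
n = Σf = 86
Mean = 38757 / 86 = 450.6628

450.663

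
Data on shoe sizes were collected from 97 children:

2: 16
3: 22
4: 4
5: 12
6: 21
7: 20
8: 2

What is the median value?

Cumulative frequencies: 16, 38, 42, 54, 75, 95, 97
n = 97, so the median is the value in position (n+1)/2 = 49.
Position 49 falls at value 5.

5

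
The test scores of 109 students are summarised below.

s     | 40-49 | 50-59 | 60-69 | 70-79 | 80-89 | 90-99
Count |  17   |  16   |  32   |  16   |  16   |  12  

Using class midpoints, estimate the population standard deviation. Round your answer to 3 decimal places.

15.486

Midpoints: 44.5, 54.5, 64.5, 74.5, 84.5, 94.5
n = 109, Σfm = 7370.5, mean = 67.6193
Σfm² = 524527.25
Σf(m − x̄)² = Σfm² − (Σfm)²/n = 524527.25 − 7370.5²/109 = 26139.4495
Population variance = 26139.4495 / 109 = 239.8115
Standard deviation = √239.8115 = 15.4858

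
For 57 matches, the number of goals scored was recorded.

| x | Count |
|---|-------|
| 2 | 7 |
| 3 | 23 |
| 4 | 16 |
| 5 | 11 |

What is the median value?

3

Cumulative frequencies: 7, 30, 46, 57
n = 57, so the median is the value in position (n+1)/2 = 29.
Position 29 falls at value 3.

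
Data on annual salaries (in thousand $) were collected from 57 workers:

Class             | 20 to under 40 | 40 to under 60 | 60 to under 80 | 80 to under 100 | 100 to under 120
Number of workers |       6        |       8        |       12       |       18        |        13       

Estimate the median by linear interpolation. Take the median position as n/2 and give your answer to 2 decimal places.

Cumulative frequencies: 6, 14, 26, 44, 57
n = 57; position = n/2 = 28.5.
This falls in the class 80 to under 100: L = 80, F = 26, f = 18, h = 20.
Median ≈ 80 + ((28.5 − 26) / 18) × 20 = 82.7778

82.78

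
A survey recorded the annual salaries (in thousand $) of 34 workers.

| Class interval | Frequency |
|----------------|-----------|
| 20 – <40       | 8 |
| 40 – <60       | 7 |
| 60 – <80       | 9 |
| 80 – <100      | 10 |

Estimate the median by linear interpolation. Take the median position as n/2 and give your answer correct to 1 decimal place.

Cumulative frequencies: 8, 15, 24, 34
n = 34; position = n/2 = 17.
This falls in the class 60 – <80: L = 60, F = 15, f = 9, h = 20.
Median ≈ 60 + ((17 − 15) / 9) × 20 = 64.4444

64.4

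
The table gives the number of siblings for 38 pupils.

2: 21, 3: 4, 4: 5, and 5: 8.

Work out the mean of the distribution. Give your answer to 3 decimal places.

3.000

Values: 2, 3, 4, 5
Σfx = 21×2 + 4×3 + 5×4 + 8×5 = 114
n = Σf = 38
Mean = 114 / 38 = 3.0000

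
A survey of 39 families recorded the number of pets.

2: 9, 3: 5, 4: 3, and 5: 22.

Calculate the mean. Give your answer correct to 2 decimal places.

Values: 2, 3, 4, 5
Σfx = 9×2 + 5×3 + 3×4 + 22×5 = 155
n = Σf = 39
Mean = 155 / 39 = 3.9744

3.97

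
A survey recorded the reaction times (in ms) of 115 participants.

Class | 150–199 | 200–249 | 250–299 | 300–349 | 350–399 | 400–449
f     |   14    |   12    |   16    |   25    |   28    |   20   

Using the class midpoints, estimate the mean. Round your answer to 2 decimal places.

Midpoints: 174.5, 224.5, 274.5, 324.5, 374.5, 424.5
Σfm = 14×174.5 + 12×224.5 + 16×274.5 + 25×324.5 + 28×374.5 + 20×424.5 = 36617.5
n = Σf = 115
Mean = 36617.5 / 115 = 318.4130

318.41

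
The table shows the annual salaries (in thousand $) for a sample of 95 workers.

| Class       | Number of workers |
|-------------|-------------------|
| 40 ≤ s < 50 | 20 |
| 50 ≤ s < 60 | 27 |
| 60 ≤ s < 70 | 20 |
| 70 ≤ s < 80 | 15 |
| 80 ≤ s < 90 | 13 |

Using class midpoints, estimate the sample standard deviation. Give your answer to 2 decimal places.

13.32

Midpoints: 45, 55, 65, 75, 85
n = 95, Σfm = 5915, mean = 62.2632
Σfm² = 384975
Σf(m − x̄)² = Σfm² − (Σfm)²/n = 384975 − 5915²/95 = 16688.4211
Sample variance = 16688.4211 / 94 = 177.5364
Standard deviation = √177.5364 = 13.3243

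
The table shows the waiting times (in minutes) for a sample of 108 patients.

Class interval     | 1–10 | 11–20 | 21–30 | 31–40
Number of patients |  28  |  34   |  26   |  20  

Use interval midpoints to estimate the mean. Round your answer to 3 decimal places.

19.019

Midpoints: 5.5, 15.5, 25.5, 35.5
Σfm = 28×5.5 + 34×15.5 + 26×25.5 + 20×35.5 = 2054
n = Σf = 108
Mean = 2054 / 108 = 19.0185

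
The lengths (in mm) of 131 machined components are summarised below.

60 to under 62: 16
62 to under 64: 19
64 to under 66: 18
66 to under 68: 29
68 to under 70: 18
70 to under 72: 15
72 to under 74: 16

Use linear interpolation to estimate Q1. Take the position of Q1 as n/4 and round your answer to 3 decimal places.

63.763

Cumulative frequencies: 16, 35, 53, 82, 100, 115, 131
n = 131; position = n/4 = 32.75.
This falls in the class 62 to under 64: L = 62, F = 16, f = 19, h = 2.
Lower quartile ≈ 62 + ((32.75 − 16) / 19) × 2 = 63.7632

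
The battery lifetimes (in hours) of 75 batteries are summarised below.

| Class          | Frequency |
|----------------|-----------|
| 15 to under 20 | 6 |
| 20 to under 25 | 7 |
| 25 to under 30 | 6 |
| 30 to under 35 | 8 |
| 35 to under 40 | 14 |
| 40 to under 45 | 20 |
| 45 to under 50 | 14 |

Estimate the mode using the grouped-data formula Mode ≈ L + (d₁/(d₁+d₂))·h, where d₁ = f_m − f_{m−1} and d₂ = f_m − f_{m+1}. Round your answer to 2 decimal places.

Modal class: 40 to under 45 (highest frequency 20).
d₁ = 20 − 14 = 6, d₂ = 20 − 14 = 6
Mode ≈ 40 + (6/(6+6)) × 5 = 40 + 2.5000 = 42.5000

42.50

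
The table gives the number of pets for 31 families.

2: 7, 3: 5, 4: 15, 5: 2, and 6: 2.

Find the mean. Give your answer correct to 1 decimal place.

Values: 2, 3, 4, 5, 6
Σfx = 7×2 + 5×3 + 15×4 + 2×5 + 2×6 = 111
n = Σf = 31
Mean = 111 / 31 = 3.5806

3.6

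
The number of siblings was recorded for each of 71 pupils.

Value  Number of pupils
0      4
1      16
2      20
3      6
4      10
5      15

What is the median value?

Cumulative frequencies: 4, 20, 40, 46, 56, 71
n = 71, so the median is the value in position (n+1)/2 = 36.
Position 36 falls at value 2.

2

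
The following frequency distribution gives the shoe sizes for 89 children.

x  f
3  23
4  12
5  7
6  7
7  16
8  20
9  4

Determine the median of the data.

6

Cumulative frequencies: 23, 35, 42, 49, 65, 85, 89
n = 89, so the median is the value in position (n+1)/2 = 45.
Position 45 falls at value 6.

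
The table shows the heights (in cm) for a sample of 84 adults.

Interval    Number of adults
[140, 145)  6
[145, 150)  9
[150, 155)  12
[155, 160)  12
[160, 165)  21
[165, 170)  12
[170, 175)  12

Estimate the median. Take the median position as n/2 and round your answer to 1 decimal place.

160.7

Cumulative frequencies: 6, 15, 27, 39, 60, 72, 84
n = 84; position = n/2 = 42.
This falls in the class [160, 165): L = 160, F = 39, f = 21, h = 5.
Median ≈ 160 + ((42 − 39) / 21) × 5 = 160.7143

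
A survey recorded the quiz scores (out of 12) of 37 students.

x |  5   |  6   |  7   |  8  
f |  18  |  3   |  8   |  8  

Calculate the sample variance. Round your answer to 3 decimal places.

1.584

Values: 5, 6, 7, 8
n = 37, Σfx = 228, mean = 6.1622
Σfx² = 1462
Σf(x − x̄)² = Σfx² − (Σfx)²/n = 1462 − 228²/37 = 57.0270
Sample variance = 57.0270 / 36 = 1.5841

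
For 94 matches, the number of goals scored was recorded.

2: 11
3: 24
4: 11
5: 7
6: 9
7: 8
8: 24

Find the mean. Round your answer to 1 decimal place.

Values: 2, 3, 4, 5, 6, 7, 8
Σfx = 11×2 + 24×3 + 11×4 + 7×5 + 9×6 + 8×7 + 24×8 = 475
n = Σf = 94
Mean = 475 / 94 = 5.0532

5.1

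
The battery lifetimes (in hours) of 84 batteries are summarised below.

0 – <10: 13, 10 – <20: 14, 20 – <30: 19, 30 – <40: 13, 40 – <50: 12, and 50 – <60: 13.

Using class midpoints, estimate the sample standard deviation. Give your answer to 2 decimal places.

16.59

Midpoints: 5, 15, 25, 35, 45, 55
n = 84, Σfm = 2460, mean = 29.2857
Σfm² = 94900
Σf(m − x̄)² = Σfm² − (Σfm)²/n = 94900 − 2460²/84 = 22857.1429
Sample variance = 22857.1429 / 83 = 275.3873
Standard deviation = √275.3873 = 16.5948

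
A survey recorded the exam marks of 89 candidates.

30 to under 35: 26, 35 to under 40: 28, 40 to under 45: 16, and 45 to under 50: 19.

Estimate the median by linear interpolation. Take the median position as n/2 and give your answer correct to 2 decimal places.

38.30

Cumulative frequencies: 26, 54, 70, 89
n = 89; position = n/2 = 44.5.
This falls in the class 35 to under 40: L = 35, F = 26, f = 28, h = 5.
Median ≈ 35 + ((44.5 − 26) / 28) × 5 = 38.3036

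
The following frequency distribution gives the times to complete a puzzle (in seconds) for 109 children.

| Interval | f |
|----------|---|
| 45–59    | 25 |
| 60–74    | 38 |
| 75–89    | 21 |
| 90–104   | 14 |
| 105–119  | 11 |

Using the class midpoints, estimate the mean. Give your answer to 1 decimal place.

Midpoints: 52, 67, 82, 97, 112
Σfm = 25×52 + 38×67 + 21×82 + 14×97 + 11×112 = 8158
n = Σf = 109
Mean = 8158 / 109 = 74.8440

74.8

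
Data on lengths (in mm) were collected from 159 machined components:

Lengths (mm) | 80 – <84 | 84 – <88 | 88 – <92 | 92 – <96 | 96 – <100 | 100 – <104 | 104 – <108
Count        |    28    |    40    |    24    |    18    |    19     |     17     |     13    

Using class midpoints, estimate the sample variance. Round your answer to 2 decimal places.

Midpoints: 82, 86, 90, 94, 98, 102, 106
n = 159, Σfm = 14562, mean = 91.5849
Σfm² = 1342972
Σf(m − x̄)² = Σfm² − (Σfm)²/n = 1342972 − 14562²/159 = 9312.6038
Sample variance = 9312.6038 / 158 = 58.9405

58.94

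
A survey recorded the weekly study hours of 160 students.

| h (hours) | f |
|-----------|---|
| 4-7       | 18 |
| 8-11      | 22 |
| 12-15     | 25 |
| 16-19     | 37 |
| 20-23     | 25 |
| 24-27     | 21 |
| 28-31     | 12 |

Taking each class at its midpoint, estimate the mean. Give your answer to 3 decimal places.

17.000

Midpoints: 5.5, 9.5, 13.5, 17.5, 21.5, 25.5, 29.5
Σfm = 18×5.5 + 22×9.5 + 25×13.5 + 37×17.5 + 25×21.5 + 21×25.5 + 12×29.5 = 2720
n = Σf = 160
Mean = 2720 / 160 = 17.0000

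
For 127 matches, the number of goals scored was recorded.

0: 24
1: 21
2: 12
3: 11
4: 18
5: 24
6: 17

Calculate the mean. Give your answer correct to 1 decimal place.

Values: 0, 1, 2, 3, 4, 5, 6
Σfx = 24×0 + 21×1 + 12×2 + 11×3 + 18×4 + 24×5 + 17×6 = 372
n = Σf = 127
Mean = 372 / 127 = 2.9291

2.9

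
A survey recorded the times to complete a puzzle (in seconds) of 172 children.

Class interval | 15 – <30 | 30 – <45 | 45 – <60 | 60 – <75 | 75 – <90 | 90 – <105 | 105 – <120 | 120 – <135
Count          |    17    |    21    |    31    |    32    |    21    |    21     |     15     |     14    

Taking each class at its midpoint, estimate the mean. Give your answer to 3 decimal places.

Midpoints: 22.5, 37.5, 52.5, 67.5, 82.5, 97.5, 112.5, 127.5
Σfm = 17×22.5 + 21×37.5 + 31×52.5 + 32×67.5 + 21×82.5 + 21×97.5 + 15×112.5 + 14×127.5 = 12210
n = Σf = 172
Mean = 12210 / 172 = 70.9884

70.988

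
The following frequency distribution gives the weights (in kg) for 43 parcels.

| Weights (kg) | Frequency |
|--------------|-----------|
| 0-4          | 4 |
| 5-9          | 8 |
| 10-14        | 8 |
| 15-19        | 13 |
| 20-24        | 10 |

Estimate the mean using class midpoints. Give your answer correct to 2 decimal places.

13.98

Midpoints: 2, 7, 12, 17, 22
Σfm = 4×2 + 8×7 + 8×12 + 13×17 + 10×22 = 601
n = Σf = 43
Mean = 601 / 43 = 13.9767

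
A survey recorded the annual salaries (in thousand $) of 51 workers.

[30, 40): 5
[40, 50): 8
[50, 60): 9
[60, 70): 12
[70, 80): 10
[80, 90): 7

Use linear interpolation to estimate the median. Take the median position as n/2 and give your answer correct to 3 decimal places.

Cumulative frequencies: 5, 13, 22, 34, 44, 51
n = 51; position = n/2 = 25.5.
This falls in the class [60, 70): L = 60, F = 22, f = 12, h = 10.
Median ≈ 60 + ((25.5 − 22) / 12) × 10 = 62.9167

62.917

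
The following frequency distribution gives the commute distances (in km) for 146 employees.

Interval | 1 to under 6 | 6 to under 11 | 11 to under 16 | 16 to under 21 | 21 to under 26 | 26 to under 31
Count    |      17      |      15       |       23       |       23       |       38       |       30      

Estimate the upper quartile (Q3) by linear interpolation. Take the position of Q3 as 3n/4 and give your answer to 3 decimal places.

25.145

Cumulative frequencies: 17, 32, 55, 78, 116, 146
n = 146; position = 3n/4 = 109.5.
This falls in the class 21 to under 26: L = 21, F = 78, f = 38, h = 5.
Upper quartile ≈ 21 + ((109.5 − 78) / 38) × 5 = 25.1447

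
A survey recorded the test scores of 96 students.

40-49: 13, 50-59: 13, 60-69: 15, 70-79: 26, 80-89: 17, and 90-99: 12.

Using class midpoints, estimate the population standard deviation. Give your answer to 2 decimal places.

Midpoints: 44.5, 54.5, 64.5, 74.5, 84.5, 94.5
n = 96, Σfm = 6762, mean = 70.4375
Σfm² = 499614
Σf(m − x̄)² = Σfm² − (Σfm)²/n = 499614 − 6762²/96 = 23315.6250
Population variance = 23315.6250 / 96 = 242.8711
Standard deviation = √242.8711 = 15.5843

15.58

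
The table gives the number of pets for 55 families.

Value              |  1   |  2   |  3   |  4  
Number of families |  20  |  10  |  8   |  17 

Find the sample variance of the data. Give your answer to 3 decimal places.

1.615

Values: 1, 2, 3, 4
n = 55, Σfx = 132, mean = 2.4000
Σfx² = 404
Σf(x − x̄)² = Σfx² − (Σfx)²/n = 404 − 132²/55 = 87.2000
Sample variance = 87.2000 / 54 = 1.6148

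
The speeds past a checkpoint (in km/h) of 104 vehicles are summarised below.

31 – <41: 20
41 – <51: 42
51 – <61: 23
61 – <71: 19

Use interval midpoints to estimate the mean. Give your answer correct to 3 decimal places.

Midpoints: 36, 46, 56, 66
Σfm = 20×36 + 42×46 + 23×56 + 19×66 = 5194
n = Σf = 104
Mean = 5194 / 104 = 49.9423

49.942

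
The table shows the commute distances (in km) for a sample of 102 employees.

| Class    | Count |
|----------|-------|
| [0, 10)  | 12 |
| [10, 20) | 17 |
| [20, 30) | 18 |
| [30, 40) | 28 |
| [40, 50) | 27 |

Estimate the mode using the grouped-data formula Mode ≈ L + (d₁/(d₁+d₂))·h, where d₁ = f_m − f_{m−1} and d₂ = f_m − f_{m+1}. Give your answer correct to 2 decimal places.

39.09

Modal class: [30, 40) (highest frequency 28).
d₁ = 28 − 18 = 10, d₂ = 28 − 27 = 1
Mode ≈ 30 + (10/(10+1)) × 10 = 30 + 9.0909 = 39.0909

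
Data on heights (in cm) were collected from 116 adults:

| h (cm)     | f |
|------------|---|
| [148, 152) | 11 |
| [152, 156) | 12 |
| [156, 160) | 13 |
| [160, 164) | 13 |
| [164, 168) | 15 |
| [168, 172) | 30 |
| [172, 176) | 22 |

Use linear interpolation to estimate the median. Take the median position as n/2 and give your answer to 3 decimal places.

Cumulative frequencies: 11, 23, 36, 49, 64, 94, 116
n = 116; position = n/2 = 58.
This falls in the class [164, 168): L = 164, F = 49, f = 15, h = 4.
Median ≈ 164 + ((58 − 49) / 15) × 4 = 166.4000

166.400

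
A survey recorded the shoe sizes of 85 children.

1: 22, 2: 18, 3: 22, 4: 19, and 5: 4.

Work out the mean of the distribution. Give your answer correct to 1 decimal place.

Values: 1, 2, 3, 4, 5
Σfx = 22×1 + 18×2 + 22×3 + 19×4 + 4×5 = 220
n = Σf = 85
Mean = 220 / 85 = 2.5882

2.6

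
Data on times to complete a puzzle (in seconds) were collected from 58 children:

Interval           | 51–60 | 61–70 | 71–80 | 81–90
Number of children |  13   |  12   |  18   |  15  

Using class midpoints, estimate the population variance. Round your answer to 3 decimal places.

Midpoints: 55.5, 65.5, 75.5, 85.5
n = 58, Σfm = 4149, mean = 71.5345
Σfm² = 303784.5
Σf(m − x̄)² = Σfm² − (Σfm)²/n = 303784.5 − 4149²/58 = 6987.9310
Population variance = 6987.9310 / 58 = 120.4816

120.482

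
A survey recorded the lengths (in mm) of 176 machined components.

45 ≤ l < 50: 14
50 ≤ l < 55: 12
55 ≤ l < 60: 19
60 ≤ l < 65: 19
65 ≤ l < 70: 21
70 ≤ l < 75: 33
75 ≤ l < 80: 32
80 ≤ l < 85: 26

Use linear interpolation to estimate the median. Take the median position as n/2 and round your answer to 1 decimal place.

70.5

Cumulative frequencies: 14, 26, 45, 64, 85, 118, 150, 176
n = 176; position = n/2 = 88.
This falls in the class 70 ≤ l < 75: L = 70, F = 85, f = 33, h = 5.
Median ≈ 70 + ((88 − 85) / 33) × 5 = 70.4545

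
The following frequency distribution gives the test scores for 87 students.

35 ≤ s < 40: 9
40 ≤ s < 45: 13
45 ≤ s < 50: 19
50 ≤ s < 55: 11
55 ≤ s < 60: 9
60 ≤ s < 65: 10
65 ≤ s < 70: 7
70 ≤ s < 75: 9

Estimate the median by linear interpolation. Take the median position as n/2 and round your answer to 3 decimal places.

51.136

Cumulative frequencies: 9, 22, 41, 52, 61, 71, 78, 87
n = 87; position = n/2 = 43.5.
This falls in the class 50 ≤ s < 55: L = 50, F = 41, f = 11, h = 5.
Median ≈ 50 + ((43.5 − 41) / 11) × 5 = 51.1364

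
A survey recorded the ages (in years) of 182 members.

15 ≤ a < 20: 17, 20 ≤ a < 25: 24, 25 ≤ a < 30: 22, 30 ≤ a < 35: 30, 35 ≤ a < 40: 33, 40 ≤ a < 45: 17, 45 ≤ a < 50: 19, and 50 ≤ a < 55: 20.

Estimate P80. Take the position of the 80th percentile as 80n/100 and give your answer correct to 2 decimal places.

Cumulative frequencies: 17, 41, 63, 93, 126, 143, 162, 182
n = 182; position = 80n/100 = 145.6.
This falls in the class 45 ≤ a < 50: L = 45, F = 143, f = 19, h = 5.
80th percentile ≈ 45 + ((145.6 − 143) / 19) × 5 = 45.6842

45.68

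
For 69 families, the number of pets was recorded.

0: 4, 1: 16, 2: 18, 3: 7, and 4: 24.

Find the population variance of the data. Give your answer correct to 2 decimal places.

1.75

Values: 0, 1, 2, 3, 4
n = 69, Σfx = 169, mean = 2.4493
Σfx² = 535
Σf(x − x̄)² = Σfx² − (Σfx)²/n = 535 − 169²/69 = 121.0725
Population variance = 121.0725 / 69 = 1.7547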